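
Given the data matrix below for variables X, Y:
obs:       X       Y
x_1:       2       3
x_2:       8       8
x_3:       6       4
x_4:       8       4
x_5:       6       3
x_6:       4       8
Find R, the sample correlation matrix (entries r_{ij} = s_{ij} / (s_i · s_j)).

Step 1 — column means:
  mean(X) = (2 + 8 + 6 + 8 + 6 + 4) / 6 = 34/6 = 5.6667
  mean(Y) = (3 + 8 + 4 + 4 + 3 + 8) / 6 = 30/6 = 5

Step 2 — sample variances and covariances s[i,j] = (1/(n-1)) · Σ_k (x_{k,i} - mean_i) · (x_{k,j} - mean_j), with n-1 = 5:
  s[X,X] = ((-3.6667)·(-3.6667) + (2.3333)·(2.3333) + (0.3333)·(0.3333) + (2.3333)·(2.3333) + (0.3333)·(0.3333) + (-1.6667)·(-1.6667)) / 5 = 27.3333/5 = 5.4667
  s[X,Y] = ((-3.6667)·(-2) + (2.3333)·(3) + (0.3333)·(-1) + (2.3333)·(-1) + (0.3333)·(-2) + (-1.6667)·(3)) / 5 = 6/5 = 1.2
  s[Y,Y] = ((-2)·(-2) + (3)·(3) + (-1)·(-1) + (-1)·(-1) + (-2)·(-2) + (3)·(3)) / 5 = 28/5 = 5.6
  Sample standard deviations s_i = √(s[i,i]):
  s(X) = √(5.4667) = 2.3381
  s(Y) = √(5.6) = 2.3664

Step 3 — r_{ij} = s_{ij} / (s_i · s_j):
  r[X,X] = 1 (diagonal).
  r[X,Y] = 1.2 / (2.3381 · 2.3664) = 1.2 / 5.5329 = 0.2169
  r[Y,Y] = 1 (diagonal).

R is symmetric with unit diagonal. Assembling:

R = [[1, 0.2169],
 [0.2169, 1]]


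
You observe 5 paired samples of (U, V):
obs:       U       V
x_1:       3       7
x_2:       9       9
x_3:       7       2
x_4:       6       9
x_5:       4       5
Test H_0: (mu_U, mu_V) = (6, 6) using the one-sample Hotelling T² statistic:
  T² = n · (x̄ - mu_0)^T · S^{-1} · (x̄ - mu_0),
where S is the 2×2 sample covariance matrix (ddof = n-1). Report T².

Step 1 — sample mean vector:
  mean(U) = (3 + 9 + 7 + 6 + 4) / 5 = 29/5 = 5.8
  mean(V) = (7 + 9 + 2 + 9 + 5) / 5 = 32/5 = 6.4
  x̄ = (5.8, 6.4),  deviation x̄ - mu_0 = (5.8, 6.4) - (6, 6) = (-0.2, 0.4).

Step 2 — sample covariance matrix, S[i,j] = (1/(n-1)) · Σ_k (x_{k,i} - mean_i) · (x_{k,j} - mean_j), divisor n-1 = 4:
  S[U,U] = ((-2.8)·(-2.8) + (3.2)·(3.2) + (1.2)·(1.2) + (0.2)·(0.2) + (-1.8)·(-1.8)) / 4 = 22.8/4 = 5.7
  S[U,V] = ((-2.8)·(0.6) + (3.2)·(2.6) + (1.2)·(-4.4) + (0.2)·(2.6) + (-1.8)·(-1.4)) / 4 = 4.4/4 = 1.1
  S[V,V] = ((0.6)·(0.6) + (2.6)·(2.6) + (-4.4)·(-4.4) + (2.6)·(2.6) + (-1.4)·(-1.4)) / 4 = 35.2/4 = 8.8
  S = [[5.7, 1.1],
 [1.1, 8.8]].

Step 3 — invert S. det(S) = 5.7·8.8 - (1.1)² = 48.95.
  S^{-1} = (1/det) · [[d, -b], [-b, a]] = [[0.1798, -0.0225],
 [-0.0225, 0.1164]].

Step 4 — quadratic form (x̄ - mu_0)^T · S^{-1} · (x̄ - mu_0):
  S^{-1} · (x̄ - mu_0) = (-0.0449, 0.0511),
  (x̄ - mu_0)^T · [...] = (-0.2)·(-0.0449) + (0.4)·(0.0511) = 0.0294.

Step 5 — scale by n: T² = 5 · 0.0294 = 0.1471.

T² ≈ 0.1471


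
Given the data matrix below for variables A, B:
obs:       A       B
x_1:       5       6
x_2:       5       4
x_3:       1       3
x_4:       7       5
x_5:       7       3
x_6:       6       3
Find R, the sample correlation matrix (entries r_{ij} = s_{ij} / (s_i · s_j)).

Step 1 — column means:
  mean(A) = (5 + 5 + 1 + 7 + 7 + 6) / 6 = 31/6 = 5.1667
  mean(B) = (6 + 4 + 3 + 5 + 3 + 3) / 6 = 24/6 = 4

Step 2 — sample variances and covariances s[i,j] = (1/(n-1)) · Σ_k (x_{k,i} - mean_i) · (x_{k,j} - mean_j), with n-1 = 5:
  s[A,A] = ((-0.1667)·(-0.1667) + (-0.1667)·(-0.1667) + (-4.1667)·(-4.1667) + (1.8333)·(1.8333) + (1.8333)·(1.8333) + (0.8333)·(0.8333)) / 5 = 24.8333/5 = 4.9667
  s[A,B] = ((-0.1667)·(2) + (-0.1667)·(0) + (-4.1667)·(-1) + (1.8333)·(1) + (1.8333)·(-1) + (0.8333)·(-1)) / 5 = 3/5 = 0.6
  s[B,B] = ((2)·(2) + (0)·(0) + (-1)·(-1) + (1)·(1) + (-1)·(-1) + (-1)·(-1)) / 5 = 8/5 = 1.6
  Sample standard deviations s_i = √(s[i,i]):
  s(A) = √(4.9667) = 2.2286
  s(B) = √(1.6) = 1.2649

Step 3 — r_{ij} = s_{ij} / (s_i · s_j):
  r[A,A] = 1 (diagonal).
  r[A,B] = 0.6 / (2.2286 · 1.2649) = 0.6 / 2.819 = 0.2128
  r[B,B] = 1 (diagonal).

R is symmetric with unit diagonal. Assembling:

R = [[1, 0.2128],
 [0.2128, 1]]


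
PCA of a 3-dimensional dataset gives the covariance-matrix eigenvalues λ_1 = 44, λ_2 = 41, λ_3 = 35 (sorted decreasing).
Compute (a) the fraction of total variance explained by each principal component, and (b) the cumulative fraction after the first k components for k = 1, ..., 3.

Step 1 — total variance = trace(Sigma) = Σ λ_i = 44 + 41 + 35 = 120.

Step 2 — fraction explained by component i = λ_i / Σ λ:
  PC1: 44/120 = 0.3667
  PC2: 41/120 = 0.3417
  PC3: 35/120 = 0.2917

Step 3 — cumulative fraction after k components = (λ_1 + ... + λ_k) / Σ λ:
  k = 1: 44/120 = 0.3667
  k = 2: (44 + 41)/120 = 85/120 = 0.7083
  k = 3: (44 + 41 + 35)/120 = 120/120 = 1

Summary (fraction, with percent):

explained: PC1 0.3667 (36.67%), PC2 0.3417 (34.17%), PC3 0.2917 (29.17%);  cumulative: 0.3667, 0.7083, 1


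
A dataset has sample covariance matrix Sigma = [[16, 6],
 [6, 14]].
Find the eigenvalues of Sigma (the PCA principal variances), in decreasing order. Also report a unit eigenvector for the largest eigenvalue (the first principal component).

Step 1 — characteristic polynomial of 2×2 Sigma:
  det(Sigma - λI) = λ² - trace · λ + det = 0.
  trace = 16 + 14 = 30, det = 16·14 - (6)² = 188.
Step 2 — discriminant:
  Δ = trace² - 4·det = 900 - 752 = 148.
Step 3 — eigenvalues:
  λ = (trace ± √Δ)/2 = (30 ± 12.1655)/2,
  λ_1 = 21.0828,  λ_2 = 8.9172.

Step 4 — unit eigenvector for λ_1: solve (Sigma - λ_1 I)v = 0. First row:
  (16 - 21.0828)·v_x + (6)·v_y = 0, i.e. (-5.0828)·v_x + (6)·v_y = 0,
  so v ∝ (b, λ_1 - a) = (6, 5.0828) = u.
  ||u|| = √((6)² + (5.0828)²) = √(61.8345) ≈ 7.8635,
  v_1 = u/||u|| ≈ (0.763, 0.6464) (||v_1|| = 1).

λ_1 = 21.0828,  λ_2 = 8.9172;  v_1 ≈ (0.763, 0.6464)


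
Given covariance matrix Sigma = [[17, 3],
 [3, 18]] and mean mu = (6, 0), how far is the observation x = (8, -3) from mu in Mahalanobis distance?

Step 1 — centre the observation: (x - mu) = (2, -3).

Step 2 — invert Sigma. det(Sigma) = 17·18 - (3)² = 297.
  Sigma^{-1} = (1/det) · [[d, -b], [-b, a]] = [[0.0606, -0.0101],
 [-0.0101, 0.0572]].

Step 3 — form the quadratic (x - mu)^T · Sigma^{-1} · (x - mu):
  Sigma^{-1} · (x - mu) = (0.1515, -0.1919).
  (x - mu)^T · [Sigma^{-1} · (x - mu)] = (2)·(0.1515) + (-3)·(-0.1919) = 0.8788.

Step 4 — take square root: d = √(0.8788) ≈ 0.9374.

d(x, mu) = √(0.8788) ≈ 0.9374


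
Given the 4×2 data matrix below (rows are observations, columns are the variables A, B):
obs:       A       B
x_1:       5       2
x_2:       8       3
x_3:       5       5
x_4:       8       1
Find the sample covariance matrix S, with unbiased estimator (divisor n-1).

Step 1 — column means:
  mean(A) = (5 + 8 + 5 + 8) / 4 = 26/4 = 6.5
  mean(B) = (2 + 3 + 5 + 1) / 4 = 11/4 = 2.75

Step 2 — sample covariance S[i,j] = (1/(n-1)) · Σ_k (x_{k,i} - mean_i) · (x_{k,j} - mean_j), with n-1 = 3.
  S[A,A] = ((-1.5)·(-1.5) + (1.5)·(1.5) + (-1.5)·(-1.5) + (1.5)·(1.5)) / 3 = 9/3 = 3
  S[A,B] = ((-1.5)·(-0.75) + (1.5)·(0.25) + (-1.5)·(2.25) + (1.5)·(-1.75)) / 3 = -4.5/3 = -1.5
  S[B,B] = ((-0.75)·(-0.75) + (0.25)·(0.25) + (2.25)·(2.25) + (-1.75)·(-1.75)) / 3 = 8.75/3 = 2.9167

S is symmetric (S[j,i] = S[i,j]). Assembling:

S = [[3, -1.5],
 [-1.5, 2.9167]]


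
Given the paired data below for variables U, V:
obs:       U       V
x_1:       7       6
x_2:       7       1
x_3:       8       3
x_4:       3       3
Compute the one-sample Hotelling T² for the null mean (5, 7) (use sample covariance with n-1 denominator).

Step 1 — sample mean vector:
  mean(U) = (7 + 7 + 8 + 3) / 4 = 25/4 = 6.25
  mean(V) = (6 + 1 + 3 + 3) / 4 = 13/4 = 3.25
  x̄ = (6.25, 3.25),  deviation x̄ - mu_0 = (6.25, 3.25) - (5, 7) = (1.25, -3.75).

Step 2 — sample covariance matrix, S[i,j] = (1/(n-1)) · Σ_k (x_{k,i} - mean_i) · (x_{k,j} - mean_j), divisor n-1 = 3:
  S[U,U] = ((0.75)·(0.75) + (0.75)·(0.75) + (1.75)·(1.75) + (-3.25)·(-3.25)) / 3 = 14.75/3 = 4.9167
  S[U,V] = ((0.75)·(2.75) + (0.75)·(-2.25) + (1.75)·(-0.25) + (-3.25)·(-0.25)) / 3 = 0.75/3 = 0.25
  S[V,V] = ((2.75)·(2.75) + (-2.25)·(-2.25) + (-0.25)·(-0.25) + (-0.25)·(-0.25)) / 3 = 12.75/3 = 4.25
  S = [[4.9167, 0.25],
 [0.25, 4.25]].

Step 3 — invert S. det(S) = 4.9167·4.25 - (0.25)² = 20.8333.
  S^{-1} = (1/det) · [[d, -b], [-b, a]] = [[0.204, -0.012],
 [-0.012, 0.236]].

Step 4 — quadratic form (x̄ - mu_0)^T · S^{-1} · (x̄ - mu_0):
  S^{-1} · (x̄ - mu_0) = (0.3, -0.9),
  (x̄ - mu_0)^T · [...] = (1.25)·(0.3) + (-3.75)·(-0.9) = 3.75.

Step 5 — scale by n: T² = 4 · 3.75 = 15.

T² ≈ 15


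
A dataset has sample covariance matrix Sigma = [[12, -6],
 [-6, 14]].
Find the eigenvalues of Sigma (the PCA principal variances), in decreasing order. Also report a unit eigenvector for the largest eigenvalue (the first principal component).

Step 1 — characteristic polynomial of 2×2 Sigma:
  det(Sigma - λI) = λ² - trace · λ + det = 0.
  trace = 12 + 14 = 26, det = 12·14 - (-6)² = 132.
Step 2 — discriminant:
  Δ = trace² - 4·det = 676 - 528 = 148.
Step 3 — eigenvalues:
  λ = (trace ± √Δ)/2 = (26 ± 12.1655)/2,
  λ_1 = 19.0828,  λ_2 = 6.9172.

Step 4 — unit eigenvector for λ_1: solve (Sigma - λ_1 I)v = 0. First row:
  (12 - 19.0828)·v_x + (-6)·v_y = 0, i.e. (-7.0828)·v_x + (-6)·v_y = 0,
  so v ∝ (b, λ_1 - a) = (-6, 7.0828); multiply by -1 so the first entry is positive: u = (6, -7.0828).
  ||u|| = √((6)² + (-7.0828)²) = √(86.1655) ≈ 9.2825,
  v_1 = u/||u|| ≈ (0.6464, -0.763) (||v_1|| = 1).

λ_1 = 19.0828,  λ_2 = 6.9172;  v_1 ≈ (0.6464, -0.763)


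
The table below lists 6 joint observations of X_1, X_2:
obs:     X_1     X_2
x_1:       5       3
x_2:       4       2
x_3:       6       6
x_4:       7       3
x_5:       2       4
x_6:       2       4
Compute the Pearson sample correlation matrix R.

Step 1 — column means:
  mean(X_1) = (5 + 4 + 6 + 7 + 2 + 2) / 6 = 26/6 = 4.3333
  mean(X_2) = (3 + 2 + 6 + 3 + 4 + 4) / 6 = 22/6 = 3.6667

Step 2 — sample variances and covariances s[i,j] = (1/(n-1)) · Σ_k (x_{k,i} - mean_i) · (x_{k,j} - mean_j), with n-1 = 5:
  s[X_1,X_1] = ((0.6667)·(0.6667) + (-0.3333)·(-0.3333) + (1.6667)·(1.6667) + (2.6667)·(2.6667) + (-2.3333)·(-2.3333) + (-2.3333)·(-2.3333)) / 5 = 21.3333/5 = 4.2667
  s[X_1,X_2] = ((0.6667)·(-0.6667) + (-0.3333)·(-1.6667) + (1.6667)·(2.3333) + (2.6667)·(-0.6667) + (-2.3333)·(0.3333) + (-2.3333)·(0.3333)) / 5 = 0.6667/5 = 0.1333
  s[X_2,X_2] = ((-0.6667)·(-0.6667) + (-1.6667)·(-1.6667) + (2.3333)·(2.3333) + (-0.6667)·(-0.6667) + (0.3333)·(0.3333) + (0.3333)·(0.3333)) / 5 = 9.3333/5 = 1.8667
  Sample standard deviations s_i = √(s[i,i]):
  s(X_1) = √(4.2667) = 2.0656
  s(X_2) = √(1.8667) = 1.3663

Step 3 — r_{ij} = s_{ij} / (s_i · s_j):
  r[X_1,X_1] = 1 (diagonal).
  r[X_1,X_2] = 0.1333 / (2.0656 · 1.3663) = 0.1333 / 2.8221 = 0.0472
  r[X_2,X_2] = 1 (diagonal).

R is symmetric with unit diagonal. Assembling:

R = [[1, 0.0472],
 [0.0472, 1]]


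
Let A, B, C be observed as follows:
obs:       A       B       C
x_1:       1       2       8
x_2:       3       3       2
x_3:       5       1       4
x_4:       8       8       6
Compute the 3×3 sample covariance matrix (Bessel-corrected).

Step 1 — column means:
  mean(A) = (1 + 3 + 5 + 8) / 4 = 17/4 = 4.25
  mean(B) = (2 + 3 + 1 + 8) / 4 = 14/4 = 3.5
  mean(C) = (8 + 2 + 4 + 6) / 4 = 20/4 = 5

Step 2 — sample covariance S[i,j] = (1/(n-1)) · Σ_k (x_{k,i} - mean_i) · (x_{k,j} - mean_j), with n-1 = 3.
  S[A,A] = ((-3.25)·(-3.25) + (-1.25)·(-1.25) + (0.75)·(0.75) + (3.75)·(3.75)) / 3 = 26.75/3 = 8.9167
  S[A,B] = ((-3.25)·(-1.5) + (-1.25)·(-0.5) + (0.75)·(-2.5) + (3.75)·(4.5)) / 3 = 20.5/3 = 6.8333
  S[A,C] = ((-3.25)·(3) + (-1.25)·(-3) + (0.75)·(-1) + (3.75)·(1)) / 3 = -3/3 = -1
  S[B,B] = ((-1.5)·(-1.5) + (-0.5)·(-0.5) + (-2.5)·(-2.5) + (4.5)·(4.5)) / 3 = 29/3 = 9.6667
  S[B,C] = ((-1.5)·(3) + (-0.5)·(-3) + (-2.5)·(-1) + (4.5)·(1)) / 3 = 4/3 = 1.3333
  S[C,C] = ((3)·(3) + (-3)·(-3) + (-1)·(-1) + (1)·(1)) / 3 = 20/3 = 6.6667

S is symmetric (S[j,i] = S[i,j]). Assembling:

S = [[8.9167, 6.8333, -1],
 [6.8333, 9.6667, 1.3333],
 [-1, 1.3333, 6.6667]]


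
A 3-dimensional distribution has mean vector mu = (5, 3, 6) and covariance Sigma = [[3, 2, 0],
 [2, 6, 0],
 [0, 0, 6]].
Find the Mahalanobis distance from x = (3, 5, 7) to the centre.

Step 1 — centre the observation: (x - mu) = (-2, 2, 1).

Step 2 — invert Sigma (cofactor / det for 3×3, or solve directly):
  Sigma^{-1} = [[0.4286, -0.1429, 0],
 [-0.1429, 0.2143, 0],
 [0, 0, 0.1667]].

Step 3 — form the quadratic (x - mu)^T · Sigma^{-1} · (x - mu):
  Sigma^{-1} · (x - mu) = (-1.1429, 0.7143, 0.1667).
  (x - mu)^T · [Sigma^{-1} · (x - mu)] = (-2)·(-1.1429) + (2)·(0.7143) + (1)·(0.1667) = 3.881.

Step 4 — take square root: d = √(3.881) ≈ 1.97.

d(x, mu) = √(3.881) ≈ 1.97


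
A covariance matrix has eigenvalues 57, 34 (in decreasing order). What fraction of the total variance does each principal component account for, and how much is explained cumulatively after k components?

Step 1 — total variance = trace(Sigma) = Σ λ_i = 57 + 34 = 91.

Step 2 — fraction explained by component i = λ_i / Σ λ:
  PC1: 57/91 = 0.6264
  PC2: 34/91 = 0.3736

Step 3 — cumulative fraction after k components = (λ_1 + ... + λ_k) / Σ λ:
  k = 1: 57/91 = 0.6264
  k = 2: (57 + 34)/91 = 91/91 = 1

Summary (fraction, with percent):

explained: PC1 0.6264 (62.64%), PC2 0.3736 (37.36%);  cumulative: 0.6264, 1


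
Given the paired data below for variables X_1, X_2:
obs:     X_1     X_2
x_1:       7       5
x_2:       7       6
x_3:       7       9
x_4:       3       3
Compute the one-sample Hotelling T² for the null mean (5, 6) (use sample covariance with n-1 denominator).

Step 1 — sample mean vector:
  mean(X_1) = (7 + 7 + 7 + 3) / 4 = 24/4 = 6
  mean(X_2) = (5 + 6 + 9 + 3) / 4 = 23/4 = 5.75
  x̄ = (6, 5.75),  deviation x̄ - mu_0 = (6, 5.75) - (5, 6) = (1, -0.25).

Step 2 — sample covariance matrix, S[i,j] = (1/(n-1)) · Σ_k (x_{k,i} - mean_i) · (x_{k,j} - mean_j), divisor n-1 = 3:
  S[X_1,X_1] = ((1)·(1) + (1)·(1) + (1)·(1) + (-3)·(-3)) / 3 = 12/3 = 4
  S[X_1,X_2] = ((1)·(-0.75) + (1)·(0.25) + (1)·(3.25) + (-3)·(-2.75)) / 3 = 11/3 = 3.6667
  S[X_2,X_2] = ((-0.75)·(-0.75) + (0.25)·(0.25) + (3.25)·(3.25) + (-2.75)·(-2.75)) / 3 = 18.75/3 = 6.25
  S = [[4, 3.6667],
 [3.6667, 6.25]].

Step 3 — invert S. det(S) = 4·6.25 - (3.6667)² = 11.5556.
  S^{-1} = (1/det) · [[d, -b], [-b, a]] = [[0.5409, -0.3173],
 [-0.3173, 0.3462]].

Step 4 — quadratic form (x̄ - mu_0)^T · S^{-1} · (x̄ - mu_0):
  S^{-1} · (x̄ - mu_0) = (0.6202, -0.4038),
  (x̄ - mu_0)^T · [...] = (1)·(0.6202) + (-0.25)·(-0.4038) = 0.7212.

Step 5 — scale by n: T² = 4 · 0.7212 = 2.8846.

T² ≈ 2.8846


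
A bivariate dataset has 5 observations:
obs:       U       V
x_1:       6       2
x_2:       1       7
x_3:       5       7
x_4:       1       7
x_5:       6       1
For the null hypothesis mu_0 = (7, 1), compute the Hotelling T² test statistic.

Step 1 — sample mean vector:
  mean(U) = (6 + 1 + 5 + 1 + 6) / 5 = 19/5 = 3.8
  mean(V) = (2 + 7 + 7 + 7 + 1) / 5 = 24/5 = 4.8
  x̄ = (3.8, 4.8),  deviation x̄ - mu_0 = (3.8, 4.8) - (7, 1) = (-3.2, 3.8).

Step 2 — sample covariance matrix, S[i,j] = (1/(n-1)) · Σ_k (x_{k,i} - mean_i) · (x_{k,j} - mean_j), divisor n-1 = 4:
  S[U,U] = ((2.2)·(2.2) + (-2.8)·(-2.8) + (1.2)·(1.2) + (-2.8)·(-2.8) + (2.2)·(2.2)) / 4 = 26.8/4 = 6.7
  S[U,V] = ((2.2)·(-2.8) + (-2.8)·(2.2) + (1.2)·(2.2) + (-2.8)·(2.2) + (2.2)·(-3.8)) / 4 = -24.2/4 = -6.05
  S[V,V] = ((-2.8)·(-2.8) + (2.2)·(2.2) + (2.2)·(2.2) + (2.2)·(2.2) + (-3.8)·(-3.8)) / 4 = 36.8/4 = 9.2
  S = [[6.7, -6.05],
 [-6.05, 9.2]].

Step 3 — invert S. det(S) = 6.7·9.2 - (-6.05)² = 25.0375.
  S^{-1} = (1/det) · [[d, -b], [-b, a]] = [[0.3674, 0.2416],
 [0.2416, 0.2676]].

Step 4 — quadratic form (x̄ - mu_0)^T · S^{-1} · (x̄ - mu_0):
  S^{-1} · (x̄ - mu_0) = (-0.2576, 0.2436),
  (x̄ - mu_0)^T · [...] = (-3.2)·(-0.2576) + (3.8)·(0.2436) = 1.7502.

Step 5 — scale by n: T² = 5 · 1.7502 = 8.7509.

T² ≈ 8.7509


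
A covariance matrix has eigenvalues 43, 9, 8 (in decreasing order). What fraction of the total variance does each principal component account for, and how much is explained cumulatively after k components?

Step 1 — total variance = trace(Sigma) = Σ λ_i = 43 + 9 + 8 = 60.

Step 2 — fraction explained by component i = λ_i / Σ λ:
  PC1: 43/60 = 0.7167
  PC2: 9/60 = 0.15
  PC3: 8/60 = 0.1333

Step 3 — cumulative fraction after k components = (λ_1 + ... + λ_k) / Σ λ:
  k = 1: 43/60 = 0.7167
  k = 2: (43 + 9)/60 = 52/60 = 0.8667
  k = 3: (43 + 9 + 8)/60 = 60/60 = 1

Summary (fraction, with percent):

explained: PC1 0.7167 (71.67%), PC2 0.15 (15%), PC3 0.1333 (13.33%);  cumulative: 0.7167, 0.8667, 1


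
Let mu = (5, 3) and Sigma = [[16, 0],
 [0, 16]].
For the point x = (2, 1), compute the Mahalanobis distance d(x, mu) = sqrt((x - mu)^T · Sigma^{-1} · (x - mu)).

Step 1 — centre the observation: (x - mu) = (-3, -2).

Step 2 — invert Sigma. det(Sigma) = 16·16 - (0)² = 256.
  Sigma^{-1} = (1/det) · [[d, -b], [-b, a]] = [[0.0625, 0],
 [0, 0.0625]].

Step 3 — form the quadratic (x - mu)^T · Sigma^{-1} · (x - mu):
  Sigma^{-1} · (x - mu) = (-0.1875, -0.125).
  (x - mu)^T · [Sigma^{-1} · (x - mu)] = (-3)·(-0.1875) + (-2)·(-0.125) = 0.8125.

Step 4 — take square root: d = √(0.8125) ≈ 0.9014.

d(x, mu) = √(0.8125) ≈ 0.9014


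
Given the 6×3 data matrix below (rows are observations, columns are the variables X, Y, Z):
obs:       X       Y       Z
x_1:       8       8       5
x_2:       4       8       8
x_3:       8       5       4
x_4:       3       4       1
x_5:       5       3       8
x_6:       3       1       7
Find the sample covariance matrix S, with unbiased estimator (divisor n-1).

Step 1 — column means:
  mean(X) = (8 + 4 + 8 + 3 + 5 + 3) / 6 = 31/6 = 5.1667
  mean(Y) = (8 + 8 + 5 + 4 + 3 + 1) / 6 = 29/6 = 4.8333
  mean(Z) = (5 + 8 + 4 + 1 + 8 + 7) / 6 = 33/6 = 5.5

Step 2 — sample covariance S[i,j] = (1/(n-1)) · Σ_k (x_{k,i} - mean_i) · (x_{k,j} - mean_j), with n-1 = 5.
  S[X,X] = ((2.8333)·(2.8333) + (-1.1667)·(-1.1667) + (2.8333)·(2.8333) + (-2.1667)·(-2.1667) + (-0.1667)·(-0.1667) + (-2.1667)·(-2.1667)) / 5 = 26.8333/5 = 5.3667
  S[X,Y] = ((2.8333)·(3.1667) + (-1.1667)·(3.1667) + (2.8333)·(0.1667) + (-2.1667)·(-0.8333) + (-0.1667)·(-1.8333) + (-2.1667)·(-3.8333)) / 5 = 16.1667/5 = 3.2333
  S[X,Z] = ((2.8333)·(-0.5) + (-1.1667)·(2.5) + (2.8333)·(-1.5) + (-2.1667)·(-4.5) + (-0.1667)·(2.5) + (-2.1667)·(1.5)) / 5 = -2.5/5 = -0.5
  S[Y,Y] = ((3.1667)·(3.1667) + (3.1667)·(3.1667) + (0.1667)·(0.1667) + (-0.8333)·(-0.8333) + (-1.8333)·(-1.8333) + (-3.8333)·(-3.8333)) / 5 = 38.8333/5 = 7.7667
  S[Y,Z] = ((3.1667)·(-0.5) + (3.1667)·(2.5) + (0.1667)·(-1.5) + (-0.8333)·(-4.5) + (-1.8333)·(2.5) + (-3.8333)·(1.5)) / 5 = -0.5/5 = -0.1
  S[Z,Z] = ((-0.5)·(-0.5) + (2.5)·(2.5) + (-1.5)·(-1.5) + (-4.5)·(-4.5) + (2.5)·(2.5) + (1.5)·(1.5)) / 5 = 37.5/5 = 7.5

S is symmetric (S[j,i] = S[i,j]). Assembling:

S = [[5.3667, 3.2333, -0.5],
 [3.2333, 7.7667, -0.1],
 [-0.5, -0.1, 7.5]]


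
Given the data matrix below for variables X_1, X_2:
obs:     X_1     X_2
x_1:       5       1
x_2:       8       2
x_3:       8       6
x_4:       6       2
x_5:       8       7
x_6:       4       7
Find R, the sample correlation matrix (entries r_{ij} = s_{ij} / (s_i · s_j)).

Step 1 — column means:
  mean(X_1) = (5 + 8 + 8 + 6 + 8 + 4) / 6 = 39/6 = 6.5
  mean(X_2) = (1 + 2 + 6 + 2 + 7 + 7) / 6 = 25/6 = 4.1667

Step 2 — sample variances and covariances s[i,j] = (1/(n-1)) · Σ_k (x_{k,i} - mean_i) · (x_{k,j} - mean_j), with n-1 = 5:
  s[X_1,X_1] = ((-1.5)·(-1.5) + (1.5)·(1.5) + (1.5)·(1.5) + (-0.5)·(-0.5) + (1.5)·(1.5) + (-2.5)·(-2.5)) / 5 = 15.5/5 = 3.1
  s[X_1,X_2] = ((-1.5)·(-3.1667) + (1.5)·(-2.1667) + (1.5)·(1.8333) + (-0.5)·(-2.1667) + (1.5)·(2.8333) + (-2.5)·(2.8333)) / 5 = 2.5/5 = 0.5
  s[X_2,X_2] = ((-3.1667)·(-3.1667) + (-2.1667)·(-2.1667) + (1.8333)·(1.8333) + (-2.1667)·(-2.1667) + (2.8333)·(2.8333) + (2.8333)·(2.8333)) / 5 = 38.8333/5 = 7.7667
  Sample standard deviations s_i = √(s[i,i]):
  s(X_1) = √(3.1) = 1.7607
  s(X_2) = √(7.7667) = 2.7869

Step 3 — r_{ij} = s_{ij} / (s_i · s_j):
  r[X_1,X_1] = 1 (diagonal).
  r[X_1,X_2] = 0.5 / (1.7607 · 2.7869) = 0.5 / 4.9068 = 0.1019
  r[X_2,X_2] = 1 (diagonal).

R is symmetric with unit diagonal. Assembling:

R = [[1, 0.1019],
 [0.1019, 1]]


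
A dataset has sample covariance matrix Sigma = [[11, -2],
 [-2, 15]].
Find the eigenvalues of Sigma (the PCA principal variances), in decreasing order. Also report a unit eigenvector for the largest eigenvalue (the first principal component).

Step 1 — characteristic polynomial of 2×2 Sigma:
  det(Sigma - λI) = λ² - trace · λ + det = 0.
  trace = 11 + 15 = 26, det = 11·15 - (-2)² = 161.
Step 2 — discriminant:
  Δ = trace² - 4·det = 676 - 644 = 32.
Step 3 — eigenvalues:
  λ = (trace ± √Δ)/2 = (26 ± 5.6569)/2,
  λ_1 = 15.8284,  λ_2 = 10.1716.

Step 4 — unit eigenvector for λ_1: solve (Sigma - λ_1 I)v = 0. First row:
  (11 - 15.8284)·v_x + (-2)·v_y = 0, i.e. (-4.8284)·v_x + (-2)·v_y = 0,
  so v ∝ (b, λ_1 - a) = (-2, 4.8284); multiply by -1 so the first entry is positive: u = (2, -4.8284).
  ||u|| = √((2)² + (-4.8284)²) = √(27.3137) ≈ 5.2263,
  v_1 = u/||u|| ≈ (0.3827, -0.9239) (||v_1|| = 1).

λ_1 = 15.8284,  λ_2 = 10.1716;  v_1 ≈ (0.3827, -0.9239)


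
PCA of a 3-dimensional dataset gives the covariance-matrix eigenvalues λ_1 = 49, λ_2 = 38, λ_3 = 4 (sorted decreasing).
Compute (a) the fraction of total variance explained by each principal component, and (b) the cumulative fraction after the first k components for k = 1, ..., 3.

Step 1 — total variance = trace(Sigma) = Σ λ_i = 49 + 38 + 4 = 91.

Step 2 — fraction explained by component i = λ_i / Σ λ:
  PC1: 49/91 = 0.5385
  PC2: 38/91 = 0.4176
  PC3: 4/91 = 0.044

Step 3 — cumulative fraction after k components = (λ_1 + ... + λ_k) / Σ λ:
  k = 1: 49/91 = 0.5385
  k = 2: (49 + 38)/91 = 87/91 = 0.956
  k = 3: (49 + 38 + 4)/91 = 91/91 = 1

Summary (fraction, with percent):

explained: PC1 0.5385 (53.85%), PC2 0.4176 (41.76%), PC3 0.044 (4.4%);  cumulative: 0.5385, 0.956, 1


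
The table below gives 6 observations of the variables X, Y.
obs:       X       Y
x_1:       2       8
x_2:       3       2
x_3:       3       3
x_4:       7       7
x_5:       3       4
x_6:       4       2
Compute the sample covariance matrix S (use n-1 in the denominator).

Step 1 — column means:
  mean(X) = (2 + 3 + 3 + 7 + 3 + 4) / 6 = 22/6 = 3.6667
  mean(Y) = (8 + 2 + 3 + 7 + 4 + 2) / 6 = 26/6 = 4.3333

Step 2 — sample covariance S[i,j] = (1/(n-1)) · Σ_k (x_{k,i} - mean_i) · (x_{k,j} - mean_j), with n-1 = 5.
  S[X,X] = ((-1.6667)·(-1.6667) + (-0.6667)·(-0.6667) + (-0.6667)·(-0.6667) + (3.3333)·(3.3333) + (-0.6667)·(-0.6667) + (0.3333)·(0.3333)) / 5 = 15.3333/5 = 3.0667
  S[X,Y] = ((-1.6667)·(3.6667) + (-0.6667)·(-2.3333) + (-0.6667)·(-1.3333) + (3.3333)·(2.6667) + (-0.6667)·(-0.3333) + (0.3333)·(-2.3333)) / 5 = 4.6667/5 = 0.9333
  S[Y,Y] = ((3.6667)·(3.6667) + (-2.3333)·(-2.3333) + (-1.3333)·(-1.3333) + (2.6667)·(2.6667) + (-0.3333)·(-0.3333) + (-2.3333)·(-2.3333)) / 5 = 33.3333/5 = 6.6667

S is symmetric (S[j,i] = S[i,j]). Assembling:

S = [[3.0667, 0.9333],
 [0.9333, 6.6667]]


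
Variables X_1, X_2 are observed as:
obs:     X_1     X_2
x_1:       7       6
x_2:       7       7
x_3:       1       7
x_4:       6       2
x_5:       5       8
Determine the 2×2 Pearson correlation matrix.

Step 1 — column means:
  mean(X_1) = (7 + 7 + 1 + 6 + 5) / 5 = 26/5 = 5.2
  mean(X_2) = (6 + 7 + 7 + 2 + 8) / 5 = 30/5 = 6

Step 2 — sample variances and covariances s[i,j] = (1/(n-1)) · Σ_k (x_{k,i} - mean_i) · (x_{k,j} - mean_j), with n-1 = 4:
  s[X_1,X_1] = ((1.8)·(1.8) + (1.8)·(1.8) + (-4.2)·(-4.2) + (0.8)·(0.8) + (-0.2)·(-0.2)) / 4 = 24.8/4 = 6.2
  s[X_1,X_2] = ((1.8)·(0) + (1.8)·(1) + (-4.2)·(1) + (0.8)·(-4) + (-0.2)·(2)) / 4 = -6/4 = -1.5
  s[X_2,X_2] = ((0)·(0) + (1)·(1) + (1)·(1) + (-4)·(-4) + (2)·(2)) / 4 = 22/4 = 5.5
  Sample standard deviations s_i = √(s[i,i]):
  s(X_1) = √(6.2) = 2.49
  s(X_2) = √(5.5) = 2.3452

Step 3 — r_{ij} = s_{ij} / (s_i · s_j):
  r[X_1,X_1] = 1 (diagonal).
  r[X_1,X_2] = -1.5 / (2.49 · 2.3452) = -1.5 / 5.8395 = -0.2569
  r[X_2,X_2] = 1 (diagonal).

R is symmetric with unit diagonal. Assembling:

R = [[1, -0.2569],
 [-0.2569, 1]]


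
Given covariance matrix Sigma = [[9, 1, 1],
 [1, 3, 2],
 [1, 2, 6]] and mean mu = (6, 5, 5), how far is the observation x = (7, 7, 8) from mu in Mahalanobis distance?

Step 1 — centre the observation: (x - mu) = (1, 2, 3).

Step 2 — invert Sigma (cofactor / det for 3×3, or solve directly):
  Sigma^{-1} = [[0.1157, -0.0331, -0.0083],
 [-0.0331, 0.438, -0.1405],
 [-0.0083, -0.1405, 0.2149]].

Step 3 — form the quadratic (x - mu)^T · Sigma^{-1} · (x - mu):
  Sigma^{-1} · (x - mu) = (0.0248, 0.4215, 0.3554).
  (x - mu)^T · [Sigma^{-1} · (x - mu)] = (1)·(0.0248) + (2)·(0.4215) + (3)·(0.3554) = 1.9339.

Step 4 — take square root: d = √(1.9339) ≈ 1.3906.

d(x, mu) = √(1.9339) ≈ 1.3906


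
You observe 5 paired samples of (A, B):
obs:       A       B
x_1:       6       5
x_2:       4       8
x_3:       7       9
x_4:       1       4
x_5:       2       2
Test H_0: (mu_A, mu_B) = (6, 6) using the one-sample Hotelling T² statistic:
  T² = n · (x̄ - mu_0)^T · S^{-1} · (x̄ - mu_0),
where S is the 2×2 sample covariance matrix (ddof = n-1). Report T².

Step 1 — sample mean vector:
  mean(A) = (6 + 4 + 7 + 1 + 2) / 5 = 20/5 = 4
  mean(B) = (5 + 8 + 9 + 4 + 2) / 5 = 28/5 = 5.6
  x̄ = (4, 5.6),  deviation x̄ - mu_0 = (4, 5.6) - (6, 6) = (-2, -0.4).

Step 2 — sample covariance matrix, S[i,j] = (1/(n-1)) · Σ_k (x_{k,i} - mean_i) · (x_{k,j} - mean_j), divisor n-1 = 4:
  S[A,A] = ((2)·(2) + (0)·(0) + (3)·(3) + (-3)·(-3) + (-2)·(-2)) / 4 = 26/4 = 6.5
  S[A,B] = ((2)·(-0.6) + (0)·(2.4) + (3)·(3.4) + (-3)·(-1.6) + (-2)·(-3.6)) / 4 = 21/4 = 5.25
  S[B,B] = ((-0.6)·(-0.6) + (2.4)·(2.4) + (3.4)·(3.4) + (-1.6)·(-1.6) + (-3.6)·(-3.6)) / 4 = 33.2/4 = 8.3
  S = [[6.5, 5.25],
 [5.25, 8.3]].

Step 3 — invert S. det(S) = 6.5·8.3 - (5.25)² = 26.3875.
  S^{-1} = (1/det) · [[d, -b], [-b, a]] = [[0.3145, -0.199],
 [-0.199, 0.2463]].

Step 4 — quadratic form (x̄ - mu_0)^T · S^{-1} · (x̄ - mu_0):
  S^{-1} · (x̄ - mu_0) = (-0.5495, 0.2994),
  (x̄ - mu_0)^T · [...] = (-2)·(-0.5495) + (-0.4)·(0.2994) = 0.9793.

Step 5 — scale by n: T² = 5 · 0.9793 = 4.8963.

T² ≈ 4.8963


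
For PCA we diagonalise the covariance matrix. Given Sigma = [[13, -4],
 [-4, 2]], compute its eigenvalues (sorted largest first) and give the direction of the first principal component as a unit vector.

Step 1 — characteristic polynomial of 2×2 Sigma:
  det(Sigma - λI) = λ² - trace · λ + det = 0.
  trace = 13 + 2 = 15, det = 13·2 - (-4)² = 10.
Step 2 — discriminant:
  Δ = trace² - 4·det = 225 - 40 = 185.
Step 3 — eigenvalues:
  λ = (trace ± √Δ)/2 = (15 ± 13.6015)/2,
  λ_1 = 14.3007,  λ_2 = 0.6993.

Step 4 — unit eigenvector for λ_1: solve (Sigma - λ_1 I)v = 0. First row:
  (13 - 14.3007)·v_x + (-4)·v_y = 0, i.e. (-1.3007)·v_x + (-4)·v_y = 0,
  so v ∝ (b, λ_1 - a) = (-4, 1.3007); multiply by -1 so the first entry is positive: u = (4, -1.3007).
  ||u|| = √((4)² + (-1.3007)²) = √(17.6919) ≈ 4.2062,
  v_1 = u/||u|| ≈ (0.951, -0.3092) (||v_1|| = 1).

λ_1 = 14.3007,  λ_2 = 0.6993;  v_1 ≈ (0.951, -0.3092)


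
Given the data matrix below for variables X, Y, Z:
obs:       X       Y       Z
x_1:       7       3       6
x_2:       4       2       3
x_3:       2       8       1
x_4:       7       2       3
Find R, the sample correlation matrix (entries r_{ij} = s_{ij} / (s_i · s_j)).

Step 1 — column means:
  mean(X) = (7 + 4 + 2 + 7) / 4 = 20/4 = 5
  mean(Y) = (3 + 2 + 8 + 2) / 4 = 15/4 = 3.75
  mean(Z) = (6 + 3 + 1 + 3) / 4 = 13/4 = 3.25

Step 2 — sample variances and covariances s[i,j] = (1/(n-1)) · Σ_k (x_{k,i} - mean_i) · (x_{k,j} - mean_j), with n-1 = 3:
  s[X,X] = ((2)·(2) + (-1)·(-1) + (-3)·(-3) + (2)·(2)) / 3 = 18/3 = 6
  s[X,Y] = ((2)·(-0.75) + (-1)·(-1.75) + (-3)·(4.25) + (2)·(-1.75)) / 3 = -16/3 = -5.3333
  s[X,Z] = ((2)·(2.75) + (-1)·(-0.25) + (-3)·(-2.25) + (2)·(-0.25)) / 3 = 12/3 = 4
  s[Y,Y] = ((-0.75)·(-0.75) + (-1.75)·(-1.75) + (4.25)·(4.25) + (-1.75)·(-1.75)) / 3 = 24.75/3 = 8.25
  s[Y,Z] = ((-0.75)·(2.75) + (-1.75)·(-0.25) + (4.25)·(-2.25) + (-1.75)·(-0.25)) / 3 = -10.75/3 = -3.5833
  s[Z,Z] = ((2.75)·(2.75) + (-0.25)·(-0.25) + (-2.25)·(-2.25) + (-0.25)·(-0.25)) / 3 = 12.75/3 = 4.25
  Sample standard deviations s_i = √(s[i,i]):
  s(X) = √(6) = 2.4495
  s(Y) = √(8.25) = 2.8723
  s(Z) = √(4.25) = 2.0616

Step 3 — r_{ij} = s_{ij} / (s_i · s_j):
  r[X,X] = 1 (diagonal).
  r[X,Y] = -5.3333 / (2.4495 · 2.8723) = -5.3333 / 7.0356 = -0.758
  r[X,Z] = 4 / (2.4495 · 2.0616) = 4 / 5.0498 = 0.7921
  r[Y,Y] = 1 (diagonal).
  r[Y,Z] = -3.5833 / (2.8723 · 2.0616) = -3.5833 / 5.9214 = -0.6052
  r[Z,Z] = 1 (diagonal).

R is symmetric with unit diagonal. Assembling:

R = [[1, -0.758, 0.7921],
 [-0.758, 1, -0.6052],
 [0.7921, -0.6052, 1]]


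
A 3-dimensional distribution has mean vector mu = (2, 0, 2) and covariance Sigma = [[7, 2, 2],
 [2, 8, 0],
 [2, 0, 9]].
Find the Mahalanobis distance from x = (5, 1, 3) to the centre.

Step 1 — centre the observation: (x - mu) = (3, 1, 1).

Step 2 — invert Sigma (cofactor / det for 3×3, or solve directly):
  Sigma^{-1} = [[0.1651, -0.0413, -0.0367],
 [-0.0413, 0.1353, 0.0092],
 [-0.0367, 0.0092, 0.1193]].

Step 3 — form the quadratic (x - mu)^T · Sigma^{-1} · (x - mu):
  Sigma^{-1} · (x - mu) = (0.4174, 0.0206, 0.0183).
  (x - mu)^T · [Sigma^{-1} · (x - mu)] = (3)·(0.4174) + (1)·(0.0206) + (1)·(0.0183) = 1.2913.

Step 4 — take square root: d = √(1.2913) ≈ 1.1363.

d(x, mu) = √(1.2913) ≈ 1.1363


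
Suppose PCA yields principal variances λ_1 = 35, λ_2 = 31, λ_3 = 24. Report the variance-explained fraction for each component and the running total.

Step 1 — total variance = trace(Sigma) = Σ λ_i = 35 + 31 + 24 = 90.

Step 2 — fraction explained by component i = λ_i / Σ λ:
  PC1: 35/90 = 0.3889
  PC2: 31/90 = 0.3444
  PC3: 24/90 = 0.2667

Step 3 — cumulative fraction after k components = (λ_1 + ... + λ_k) / Σ λ:
  k = 1: 35/90 = 0.3889
  k = 2: (35 + 31)/90 = 66/90 = 0.7333
  k = 3: (35 + 31 + 24)/90 = 90/90 = 1

Summary (fraction, with percent):

explained: PC1 0.3889 (38.89%), PC2 0.3444 (34.44%), PC3 0.2667 (26.67%);  cumulative: 0.3889, 0.7333, 1


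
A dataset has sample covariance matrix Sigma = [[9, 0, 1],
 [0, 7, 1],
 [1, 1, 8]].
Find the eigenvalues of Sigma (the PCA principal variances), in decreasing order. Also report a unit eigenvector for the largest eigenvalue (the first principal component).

Step 1 — characteristic polynomial p(λ) = det(λI - Sigma) = λ³ - tr·λ² + c_1·λ - det, where tr = trace, c_1 = sum of the principal 2×2 minors, det = det(Sigma):
  tr = 9 + 7 + 8 = 24,
  c_1 = (9·7 - (0)²) + (9·8 - (1)²) + (7·8 - (1)²) = 63 + 71 + 55 = 189,
  det = 9·(7·8 - (1)²) - (0)·((0)·8 - (1)·(1)) + (1)·((0)·(1) - 7·(1)) = 9·(55) - (0)·(-1) + (1)·(-7) = 488.
  So p(λ) = λ³ - 24λ² + 189λ - 488.
Step 2 — look for an integer root (rational root theorem: any rational root is an integer divisor of 488). Testing λ = 8:
  p(8) = 512 - 1536 + 1512 - 488 = 0  ✓
  Dividing out (λ - 8): p(λ) = (λ - 8)(λ² - 16λ + 61).
Step 3 — remaining eigenvalues from the quadratic λ² - 16λ + 61 = 0:
  Δ = 16² - 4·61 = 256 - 244 = 12,  λ = (16 ± √12)/2 = (16 ± 3.4641)/2 ≈ 9.7321 or 6.2679.
  Sorted: λ_1 = 9.7321,  λ_2 = 8,  λ_3 = 6.2679  (check: sum = 24 = tr ✓).

Step 4 — unit eigenvector for λ_1 ≈ 9.7321: v spans the null space of (Sigma - λ_1 I), whose rows are
  r_1 = (-0.7321, 0, 1),  r_2 = (0, -2.7321, 1),  r_3 = (1, 1, -1.7321).
  v is orthogonal to every row, so take v ∝ r_1 × r_2 = ((0)·(1) - (1)·(-2.7321), (1)·(0) - (-0.7321)·(1), (-0.7321)·(-2.7321) - (0)·(0)) ≈ (2.7321, 0.7321, 2).
  Let u = (2.7321, 0.7321, 2).
  ||u|| = √((2.7321)² + (0.7321)² + (2)²) = √(12) ≈ 3.4641,  v_1 = u/||u|| ≈ (0.7887, 0.2113, 0.5774) (||v_1|| = 1).

λ_1 = 9.7321,  λ_2 = 8,  λ_3 = 6.2679;  v_1 ≈ (0.7887, 0.2113, 0.5774)


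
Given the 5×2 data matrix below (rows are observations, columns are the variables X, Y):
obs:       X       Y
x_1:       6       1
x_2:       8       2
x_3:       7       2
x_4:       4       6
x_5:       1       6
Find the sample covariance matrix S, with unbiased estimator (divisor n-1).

Step 1 — column means:
  mean(X) = (6 + 8 + 7 + 4 + 1) / 5 = 26/5 = 5.2
  mean(Y) = (1 + 2 + 2 + 6 + 6) / 5 = 17/5 = 3.4

Step 2 — sample covariance S[i,j] = (1/(n-1)) · Σ_k (x_{k,i} - mean_i) · (x_{k,j} - mean_j), with n-1 = 4.
  S[X,X] = ((0.8)·(0.8) + (2.8)·(2.8) + (1.8)·(1.8) + (-1.2)·(-1.2) + (-4.2)·(-4.2)) / 4 = 30.8/4 = 7.7
  S[X,Y] = ((0.8)·(-2.4) + (2.8)·(-1.4) + (1.8)·(-1.4) + (-1.2)·(2.6) + (-4.2)·(2.6)) / 4 = -22.4/4 = -5.6
  S[Y,Y] = ((-2.4)·(-2.4) + (-1.4)·(-1.4) + (-1.4)·(-1.4) + (2.6)·(2.6) + (2.6)·(2.6)) / 4 = 23.2/4 = 5.8

S is symmetric (S[j,i] = S[i,j]). Assembling:

S = [[7.7, -5.6],
 [-5.6, 5.8]]


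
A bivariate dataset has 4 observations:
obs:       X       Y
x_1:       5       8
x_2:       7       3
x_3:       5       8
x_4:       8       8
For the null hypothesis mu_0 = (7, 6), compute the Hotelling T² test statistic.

Step 1 — sample mean vector:
  mean(X) = (5 + 7 + 5 + 8) / 4 = 25/4 = 6.25
  mean(Y) = (8 + 3 + 8 + 8) / 4 = 27/4 = 6.75
  x̄ = (6.25, 6.75),  deviation x̄ - mu_0 = (6.25, 6.75) - (7, 6) = (-0.75, 0.75).

Step 2 — sample covariance matrix, S[i,j] = (1/(n-1)) · Σ_k (x_{k,i} - mean_i) · (x_{k,j} - mean_j), divisor n-1 = 3:
  S[X,X] = ((-1.25)·(-1.25) + (0.75)·(0.75) + (-1.25)·(-1.25) + (1.75)·(1.75)) / 3 = 6.75/3 = 2.25
  S[X,Y] = ((-1.25)·(1.25) + (0.75)·(-3.75) + (-1.25)·(1.25) + (1.75)·(1.25)) / 3 = -3.75/3 = -1.25
  S[Y,Y] = ((1.25)·(1.25) + (-3.75)·(-3.75) + (1.25)·(1.25) + (1.25)·(1.25)) / 3 = 18.75/3 = 6.25
  S = [[2.25, -1.25],
 [-1.25, 6.25]].

Step 3 — invert S. det(S) = 2.25·6.25 - (-1.25)² = 12.5.
  S^{-1} = (1/det) · [[d, -b], [-b, a]] = [[0.5, 0.1],
 [0.1, 0.18]].

Step 4 — quadratic form (x̄ - mu_0)^T · S^{-1} · (x̄ - mu_0):
  S^{-1} · (x̄ - mu_0) = (-0.3, 0.06),
  (x̄ - mu_0)^T · [...] = (-0.75)·(-0.3) + (0.75)·(0.06) = 0.27.

Step 5 — scale by n: T² = 4 · 0.27 = 1.08.

T² ≈ 1.08


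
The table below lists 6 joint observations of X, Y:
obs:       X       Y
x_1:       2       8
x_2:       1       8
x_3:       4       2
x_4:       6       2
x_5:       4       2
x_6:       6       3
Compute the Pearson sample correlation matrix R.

Step 1 — column means:
  mean(X) = (2 + 1 + 4 + 6 + 4 + 6) / 6 = 23/6 = 3.8333
  mean(Y) = (8 + 8 + 2 + 2 + 2 + 3) / 6 = 25/6 = 4.1667

Step 2 — sample variances and covariances s[i,j] = (1/(n-1)) · Σ_k (x_{k,i} - mean_i) · (x_{k,j} - mean_j), with n-1 = 5:
  s[X,X] = ((-1.8333)·(-1.8333) + (-2.8333)·(-2.8333) + (0.1667)·(0.1667) + (2.1667)·(2.1667) + (0.1667)·(0.1667) + (2.1667)·(2.1667)) / 5 = 20.8333/5 = 4.1667
  s[X,Y] = ((-1.8333)·(3.8333) + (-2.8333)·(3.8333) + (0.1667)·(-2.1667) + (2.1667)·(-2.1667) + (0.1667)·(-2.1667) + (2.1667)·(-1.1667)) / 5 = -25.8333/5 = -5.1667
  s[Y,Y] = ((3.8333)·(3.8333) + (3.8333)·(3.8333) + (-2.1667)·(-2.1667) + (-2.1667)·(-2.1667) + (-2.1667)·(-2.1667) + (-1.1667)·(-1.1667)) / 5 = 44.8333/5 = 8.9667
  Sample standard deviations s_i = √(s[i,i]):
  s(X) = √(4.1667) = 2.0412
  s(Y) = √(8.9667) = 2.9944

Step 3 — r_{ij} = s_{ij} / (s_i · s_j):
  r[X,X] = 1 (diagonal).
  r[X,Y] = -5.1667 / (2.0412 · 2.9944) = -5.1667 / 6.1124 = -0.8453
  r[Y,Y] = 1 (diagonal).

R is symmetric with unit diagonal. Assembling:

R = [[1, -0.8453],
 [-0.8453, 1]]


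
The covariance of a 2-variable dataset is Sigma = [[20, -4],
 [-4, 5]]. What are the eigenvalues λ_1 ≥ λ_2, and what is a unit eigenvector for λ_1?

Step 1 — characteristic polynomial of 2×2 Sigma:
  det(Sigma - λI) = λ² - trace · λ + det = 0.
  trace = 20 + 5 = 25, det = 20·5 - (-4)² = 84.
Step 2 — discriminant:
  Δ = trace² - 4·det = 625 - 336 = 289.
Step 3 — eigenvalues:
  λ = (trace ± √Δ)/2 = (25 ± 17)/2,
  λ_1 = 21,  λ_2 = 4.

Step 4 — unit eigenvector for λ_1: solve (Sigma - λ_1 I)v = 0. First row:
  (20 - 21)·v_x + (-4)·v_y = 0, i.e. (-1)·v_x + (-4)·v_y = 0,
  so v ∝ (b, λ_1 - a) = (-4, 1); multiply by -1 so the first entry is positive: u = (4, -1).
  ||u|| = √((4)² + (-1)²) = √(17) ≈ 4.1231,
  v_1 = u/||u|| ≈ (0.9701, -0.2425) (||v_1|| = 1).

λ_1 = 21,  λ_2 = 4;  v_1 ≈ (0.9701, -0.2425)


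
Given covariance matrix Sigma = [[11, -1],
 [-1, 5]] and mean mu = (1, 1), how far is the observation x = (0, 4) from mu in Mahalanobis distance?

Step 1 — centre the observation: (x - mu) = (-1, 3).

Step 2 — invert Sigma. det(Sigma) = 11·5 - (-1)² = 54.
  Sigma^{-1} = (1/det) · [[d, -b], [-b, a]] = [[0.0926, 0.0185],
 [0.0185, 0.2037]].

Step 3 — form the quadratic (x - mu)^T · Sigma^{-1} · (x - mu):
  Sigma^{-1} · (x - mu) = (-0.037, 0.5926).
  (x - mu)^T · [Sigma^{-1} · (x - mu)] = (-1)·(-0.037) + (3)·(0.5926) = 1.8148.

Step 4 — take square root: d = √(1.8148) ≈ 1.3472.

d(x, mu) = √(1.8148) ≈ 1.3472


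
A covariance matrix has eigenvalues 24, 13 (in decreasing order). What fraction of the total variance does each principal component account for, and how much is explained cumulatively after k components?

Step 1 — total variance = trace(Sigma) = Σ λ_i = 24 + 13 = 37.

Step 2 — fraction explained by component i = λ_i / Σ λ:
  PC1: 24/37 = 0.6486
  PC2: 13/37 = 0.3514

Step 3 — cumulative fraction after k components = (λ_1 + ... + λ_k) / Σ λ:
  k = 1: 24/37 = 0.6486
  k = 2: (24 + 13)/37 = 37/37 = 1

Summary (fraction, with percent):

explained: PC1 0.6486 (64.86%), PC2 0.3514 (35.14%);  cumulative: 0.6486, 1


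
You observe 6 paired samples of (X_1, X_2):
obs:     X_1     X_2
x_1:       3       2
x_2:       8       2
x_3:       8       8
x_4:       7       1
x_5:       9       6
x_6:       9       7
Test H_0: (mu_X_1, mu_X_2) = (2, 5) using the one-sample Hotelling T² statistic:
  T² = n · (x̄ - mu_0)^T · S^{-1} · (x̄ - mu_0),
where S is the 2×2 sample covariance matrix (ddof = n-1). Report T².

Step 1 — sample mean vector:
  mean(X_1) = (3 + 8 + 8 + 7 + 9 + 9) / 6 = 44/6 = 7.3333
  mean(X_2) = (2 + 2 + 8 + 1 + 6 + 7) / 6 = 26/6 = 4.3333
  x̄ = (7.3333, 4.3333),  deviation x̄ - mu_0 = (7.3333, 4.3333) - (2, 5) = (5.3333, -0.6667).

Step 2 — sample covariance matrix, S[i,j] = (1/(n-1)) · Σ_k (x_{k,i} - mean_i) · (x_{k,j} - mean_j), divisor n-1 = 5:
  S[X_1,X_1] = ((-4.3333)·(-4.3333) + (0.6667)·(0.6667) + (0.6667)·(0.6667) + (-0.3333)·(-0.3333) + (1.6667)·(1.6667) + (1.6667)·(1.6667)) / 5 = 25.3333/5 = 5.0667
  S[X_1,X_2] = ((-4.3333)·(-2.3333) + (0.6667)·(-2.3333) + (0.6667)·(3.6667) + (-0.3333)·(-3.3333) + (1.6667)·(1.6667) + (1.6667)·(2.6667)) / 5 = 19.3333/5 = 3.8667
  S[X_2,X_2] = ((-2.3333)·(-2.3333) + (-2.3333)·(-2.3333) + (3.6667)·(3.6667) + (-3.3333)·(-3.3333) + (1.6667)·(1.6667) + (2.6667)·(2.6667)) / 5 = 45.3333/5 = 9.0667
  S = [[5.0667, 3.8667],
 [3.8667, 9.0667]].

Step 3 — invert S. det(S) = 5.0667·9.0667 - (3.8667)² = 30.9867.
  S^{-1} = (1/det) · [[d, -b], [-b, a]] = [[0.2926, -0.1248],
 [-0.1248, 0.1635]].

Step 4 — quadratic form (x̄ - mu_0)^T · S^{-1} · (x̄ - mu_0):
  S^{-1} · (x̄ - mu_0) = (1.6437, -0.7745),
  (x̄ - mu_0)^T · [...] = (5.3333)·(1.6437) + (-0.6667)·(-0.7745) = 9.2828.

Step 5 — scale by n: T² = 6 · 9.2828 = 55.6971.

T² ≈ 55.6971


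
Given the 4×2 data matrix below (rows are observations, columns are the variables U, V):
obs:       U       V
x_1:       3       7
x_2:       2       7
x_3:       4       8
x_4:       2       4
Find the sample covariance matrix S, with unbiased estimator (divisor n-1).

Step 1 — column means:
  mean(U) = (3 + 2 + 4 + 2) / 4 = 11/4 = 2.75
  mean(V) = (7 + 7 + 8 + 4) / 4 = 26/4 = 6.5

Step 2 — sample covariance S[i,j] = (1/(n-1)) · Σ_k (x_{k,i} - mean_i) · (x_{k,j} - mean_j), with n-1 = 3.
  S[U,U] = ((0.25)·(0.25) + (-0.75)·(-0.75) + (1.25)·(1.25) + (-0.75)·(-0.75)) / 3 = 2.75/3 = 0.9167
  S[U,V] = ((0.25)·(0.5) + (-0.75)·(0.5) + (1.25)·(1.5) + (-0.75)·(-2.5)) / 3 = 3.5/3 = 1.1667
  S[V,V] = ((0.5)·(0.5) + (0.5)·(0.5) + (1.5)·(1.5) + (-2.5)·(-2.5)) / 3 = 9/3 = 3

S is symmetric (S[j,i] = S[i,j]). Assembling:

S = [[0.9167, 1.1667],
 [1.1667, 3]]
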